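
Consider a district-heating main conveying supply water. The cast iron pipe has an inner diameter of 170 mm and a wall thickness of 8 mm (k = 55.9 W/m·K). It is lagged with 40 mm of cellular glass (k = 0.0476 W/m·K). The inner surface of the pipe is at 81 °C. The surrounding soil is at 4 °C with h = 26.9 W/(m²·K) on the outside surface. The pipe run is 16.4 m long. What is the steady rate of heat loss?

Q ≈ 1020 W

Radial resistances (cylindrical: R_cond = ln(r_o/r_i)/(2πkL), R_conv = 1/(h·2πrL)):
R_cast iron pipe wall = ln(93/85)/(2π×55.9×16.4) = 1.562×10^-5 K/W
R_cellular glass = ln(133/93)/(2π×0.0476×16.4) = 0.07294 K/W
R_outer film = 1/(h_o·2πr_oL) = 1/(26.9×2π×0.133×16.4) = 0.002713 K/W
R_total = 0.07567 K/W
Q = ΔT/R_total = 77/0.07567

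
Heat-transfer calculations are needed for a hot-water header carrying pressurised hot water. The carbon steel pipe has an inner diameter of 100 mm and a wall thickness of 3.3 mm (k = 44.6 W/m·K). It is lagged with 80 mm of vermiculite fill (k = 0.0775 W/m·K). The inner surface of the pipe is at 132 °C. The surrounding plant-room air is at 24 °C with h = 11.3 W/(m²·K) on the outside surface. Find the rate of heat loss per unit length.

q′ ≈ 54.3 W/m

Cylindrical conduction, so R = ln(r₂/r₁)/(2πkL) per layer, in series:
R_carbon steel pipe wall = ln(53.3/50)/(2π×44.6×1) = 2.281×10^-4 K/W
R_vermiculite fill = ln(133.3/53.3)/(2π×0.0775×1) = 1.882 K/W
R_outer film = 1/(h_o·2πr_oL) = 1/(11.3×2π×0.1333×1) = 0.1057 K/W
R_total = 1.988 K/W
Q = ΔT/R_total = 108/1.988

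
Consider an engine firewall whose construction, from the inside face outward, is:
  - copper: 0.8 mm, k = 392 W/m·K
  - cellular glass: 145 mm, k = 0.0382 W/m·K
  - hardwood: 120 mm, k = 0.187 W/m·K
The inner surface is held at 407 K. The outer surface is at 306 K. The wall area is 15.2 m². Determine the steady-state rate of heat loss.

Q ≈ 346 W

Series thermal resistances:
R_copper = L/(kA) = 0.0008/(392×15.2) = 1.343×10^-7 K/W
R_cellular glass = L/(kA) = 0.145/(0.0382×15.2) = 0.2497 K/W
R_hardwood = L/(kA) = 0.12/(0.187×15.2) = 0.04222 K/W
R_total = 0.2919 K/W
Q = ΔT / R_total = 101 / 0.2919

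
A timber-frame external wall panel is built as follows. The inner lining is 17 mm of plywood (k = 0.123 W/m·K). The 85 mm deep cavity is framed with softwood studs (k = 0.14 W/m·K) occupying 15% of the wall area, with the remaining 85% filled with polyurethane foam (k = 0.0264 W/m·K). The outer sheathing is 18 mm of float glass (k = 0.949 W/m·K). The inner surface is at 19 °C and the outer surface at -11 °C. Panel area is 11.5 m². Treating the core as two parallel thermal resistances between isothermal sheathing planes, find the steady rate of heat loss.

Sheathing layers in series; stud and cavity paths in parallel between them.
R_inner = 0.017/(0.123×11.5) = 0.01202 K/W
R_stud  = 0.085/(0.14×0.15×11.5) = 0.352 K/W
R_cav   = 0.085/(0.0264×0.85×11.5) = 0.3294 K/W
1/R_core = 1/R_stud + 1/R_cav → R_core = 0.1701 K/W
R_outer = 0.018/(0.949×11.5) = 0.001649 K/W
R_total = 0.1838 K/W
Q = ΔT/R_total = 30/0.1838

Q ≈ 163 W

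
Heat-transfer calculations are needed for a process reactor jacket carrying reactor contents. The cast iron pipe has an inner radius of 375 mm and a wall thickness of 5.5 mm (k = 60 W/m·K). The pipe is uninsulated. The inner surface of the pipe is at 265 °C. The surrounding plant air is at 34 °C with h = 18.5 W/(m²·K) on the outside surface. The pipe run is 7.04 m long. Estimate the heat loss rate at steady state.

Q ≈ 71800 W

Per-layer cylindrical resistances, series-summed:
R_cast iron pipe wall = ln(380.5/375)/(2π×60×7.04) = 5.486×10^-6 K/W
R_outer film = 1/(h_o·2πr_oL) = 1/(18.5×2π×0.3805×7.04) = 0.003212 K/W
R_total = 0.003217 K/W
Q = ΔT/R_total = 231/0.003217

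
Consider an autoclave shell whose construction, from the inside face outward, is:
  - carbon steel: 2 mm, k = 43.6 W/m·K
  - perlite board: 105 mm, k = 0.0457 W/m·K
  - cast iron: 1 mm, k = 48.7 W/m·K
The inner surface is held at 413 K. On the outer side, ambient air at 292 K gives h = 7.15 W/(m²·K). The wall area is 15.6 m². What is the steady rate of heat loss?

Model the wall as resistances in series:
R_carbon steel = L/(kA) = 0.002/(43.6×15.6) = 2.94×10^-6 K/W
R_perlite board = L/(kA) = 0.105/(0.0457×15.6) = 0.1473 K/W
R_cast iron = L/(kA) = 0.001/(48.7×15.6) = 1.316×10^-6 K/W
R_outer film = 1/(h_o·A) = 1/(7.15×15.6) = 0.008965 K/W
R_total = 0.1563 K/W
Q = ΔT / R_total = 121 / 0.1563

Q ≈ 774 W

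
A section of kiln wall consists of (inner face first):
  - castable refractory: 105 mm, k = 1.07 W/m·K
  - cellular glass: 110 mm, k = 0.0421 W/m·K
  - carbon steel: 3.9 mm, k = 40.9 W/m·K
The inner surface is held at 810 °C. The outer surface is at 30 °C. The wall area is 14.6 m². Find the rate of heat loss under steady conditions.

Q ≈ 4200 W

Model the wall as resistances in series:
R_castable refractory = L/(kA) = 0.105/(1.07×14.6) = 0.006721 K/W
R_cellular glass = L/(kA) = 0.11/(0.0421×14.6) = 0.179 K/W
R_carbon steel = L/(kA) = 0.0039/(40.9×14.6) = 6.531×10^-6 K/W
R_total = 0.1857 K/W
Q = ΔT / R_total = 780 / 0.1857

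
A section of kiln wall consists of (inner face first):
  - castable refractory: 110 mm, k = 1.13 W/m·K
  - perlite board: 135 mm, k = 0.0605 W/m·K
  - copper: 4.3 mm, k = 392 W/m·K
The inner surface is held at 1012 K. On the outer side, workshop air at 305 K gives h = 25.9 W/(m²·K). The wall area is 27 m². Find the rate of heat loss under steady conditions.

Q ≈ 8060 W

Treating each layer as a thermal resistance in series:
R_castable refractory = L/(kA) = 0.11/(1.13×27) = 0.003605 K/W
R_perlite board = L/(kA) = 0.135/(0.0605×27) = 0.08264 K/W
R_copper = L/(kA) = 0.0043/(392×27) = 4.063×10^-7 K/W
R_outer film = 1/(h_o·A) = 1/(25.9×27) = 0.00143 K/W
R_total = 0.08768 K/W
Q = ΔT / R_total = 707 / 0.08768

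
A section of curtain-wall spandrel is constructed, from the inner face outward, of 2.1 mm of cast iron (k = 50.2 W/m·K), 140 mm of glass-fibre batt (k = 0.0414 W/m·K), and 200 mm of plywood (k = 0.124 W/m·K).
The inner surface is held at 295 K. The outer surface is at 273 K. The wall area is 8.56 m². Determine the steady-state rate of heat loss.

Using the resistance-network approach (series):
R_cast iron = L/(kA) = 0.0021/(50.2×8.56) = 4.887×10^-6 K/W
R_glass-fibre batt = L/(kA) = 0.14/(0.0414×8.56) = 0.3951 K/W
R_plywood = L/(kA) = 0.2/(0.124×8.56) = 0.1884 K/W
R_total = 0.5835 K/W
Q = ΔT / R_total = 22 / 0.5835

Q ≈ 37.7 W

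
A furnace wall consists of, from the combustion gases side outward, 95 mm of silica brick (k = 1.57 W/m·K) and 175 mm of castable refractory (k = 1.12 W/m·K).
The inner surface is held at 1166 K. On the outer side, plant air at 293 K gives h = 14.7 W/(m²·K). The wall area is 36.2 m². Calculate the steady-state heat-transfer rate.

Q ≈ 111000 W

Thermal resistances in series:
R_silica brick = L/(kA) = 0.095/(1.57×36.2) = 0.001672 K/W
R_castable refractory = L/(kA) = 0.175/(1.12×36.2) = 0.004316 K/W
R_outer film = 1/(h_o·A) = 1/(14.7×36.2) = 0.001879 K/W
R_total = 0.007867 K/W
Q = ΔT / R_total = 873 / 0.007867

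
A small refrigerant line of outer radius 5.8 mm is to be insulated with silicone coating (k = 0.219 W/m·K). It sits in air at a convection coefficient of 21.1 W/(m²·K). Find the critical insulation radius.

r_cr ≈ 10.4 mm

For a cylinder r_cr = k/h = 0.219/21.1
r_cr = 10.4 mm; since the bare radius (5.8 mm) is below r_cr, adding a thin layer of insulation will *increase* heat loss.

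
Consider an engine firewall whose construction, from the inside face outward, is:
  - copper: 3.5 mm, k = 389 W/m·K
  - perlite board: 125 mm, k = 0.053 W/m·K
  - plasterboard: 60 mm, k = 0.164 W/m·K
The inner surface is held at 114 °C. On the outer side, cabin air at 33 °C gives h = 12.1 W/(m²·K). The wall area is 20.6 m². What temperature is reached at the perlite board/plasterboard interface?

Model the wall as resistances in series:
R_copper = L/(kA) = 0.0035/(389×20.6) = 4.368×10^-7 K/W
R_perlite board = L/(kA) = 0.125/(0.053×20.6) = 0.1145 K/W
R_plasterboard = L/(kA) = 0.06/(0.164×20.6) = 0.01776 K/W
R_outer film = 1/(h_o·A) = 1/(12.1×20.6) = 0.004012 K/W
R_total = 0.1363 K/W;  Q = ΔT/R_total = 81/0.1363 = 594.4 W
T_interface = T_inner − Q·ΣR(inner→interface) = 114 − 594×0.1145

T ≈ 45.9 °C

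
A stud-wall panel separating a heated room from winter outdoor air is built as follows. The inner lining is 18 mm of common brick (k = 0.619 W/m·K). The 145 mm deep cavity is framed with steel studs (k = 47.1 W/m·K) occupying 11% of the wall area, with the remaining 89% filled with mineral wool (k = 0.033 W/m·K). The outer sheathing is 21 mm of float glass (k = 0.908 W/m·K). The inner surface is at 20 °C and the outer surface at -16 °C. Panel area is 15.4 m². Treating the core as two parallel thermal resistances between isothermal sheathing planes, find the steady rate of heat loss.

Q ≈ 6930 W

Sheathing layers in series; stud and cavity paths in parallel between them.
R_inner = 0.018/(0.619×15.4) = 0.001888 K/W
R_stud  = 0.145/(47.1×0.11×15.4) = 0.001817 K/W
R_cav   = 0.145/(0.033×0.89×15.4) = 0.3206 K/W
1/R_core = 1/R_stud + 1/R_cav → R_core = 0.001807 K/W
R_outer = 0.021/(0.908×15.4) = 0.001502 K/W
R_total = 0.005197 K/W
Q = ΔT/R_total = 36/0.005197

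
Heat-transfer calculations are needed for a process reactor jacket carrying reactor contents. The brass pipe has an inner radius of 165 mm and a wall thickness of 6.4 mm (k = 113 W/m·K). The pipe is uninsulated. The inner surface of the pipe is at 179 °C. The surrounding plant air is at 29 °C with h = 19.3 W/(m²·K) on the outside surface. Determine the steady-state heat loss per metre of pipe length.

For a radial system each layer contributes R = ln(r_out/r_in)/(2πkL); films add R = 1/(hA).
R_brass pipe wall = ln(171.4/165)/(2π×113×1) = 5.36×10^-5 K/W
R_outer film = 1/(h_o·2πr_oL) = 1/(19.3×2π×0.1714×1) = 0.04811 K/W
R_total = 0.04817 K/W
Q = ΔT/R_total = 150/0.04817

q′ ≈ 3110 W/m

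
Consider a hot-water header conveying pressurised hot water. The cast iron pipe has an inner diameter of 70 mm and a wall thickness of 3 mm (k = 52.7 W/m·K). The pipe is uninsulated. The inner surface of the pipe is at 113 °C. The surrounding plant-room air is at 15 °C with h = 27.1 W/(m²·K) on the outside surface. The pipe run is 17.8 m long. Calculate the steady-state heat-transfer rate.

Q ≈ 11300 W

Per-layer cylindrical resistances, series-summed:
R_cast iron pipe wall = ln(38/35)/(2π×52.7×17.8) = 1.395×10^-5 K/W
R_outer film = 1/(h_o·2πr_oL) = 1/(27.1×2π×0.038×17.8) = 0.008683 K/W
R_total = 0.008697 K/W
Q = ΔT/R_total = 98/0.008697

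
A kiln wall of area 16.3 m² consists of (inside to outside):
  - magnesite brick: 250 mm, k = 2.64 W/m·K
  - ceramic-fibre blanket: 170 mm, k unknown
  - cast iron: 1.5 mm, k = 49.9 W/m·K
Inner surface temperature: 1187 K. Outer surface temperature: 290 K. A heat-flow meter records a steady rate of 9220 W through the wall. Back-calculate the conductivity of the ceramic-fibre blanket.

Treating each layer as a thermal resistance in series:
R_magnesite brick = L/(kA) = 0.25/(2.64×16.3) = 0.00581 K/W
R_cast iron = L/(kA) = 0.0015/(49.9×16.3) = 1.844×10^-6 K/W
Sum of known resistances R_other = 0.005811 K/W
Total R = ΔT/Q = 897/9220 = 0.09729 K/W
R_ceramic-fibre blanket = R_total − R_other = 0.09148 K/W
k = L/(R·A) = 0.17/(0.09148×16.3)

k ≈ 0.114 W/(m·K)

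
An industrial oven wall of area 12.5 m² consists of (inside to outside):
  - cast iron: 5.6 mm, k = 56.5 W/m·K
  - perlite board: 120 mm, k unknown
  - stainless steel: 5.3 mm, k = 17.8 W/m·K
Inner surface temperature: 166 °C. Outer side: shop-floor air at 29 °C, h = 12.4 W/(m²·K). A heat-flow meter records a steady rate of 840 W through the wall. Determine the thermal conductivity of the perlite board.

Treating each layer as a thermal resistance in series:
R_cast iron = L/(kA) = 0.0056/(56.5×12.5) = 7.929×10^-6 K/W
R_stainless steel = L/(kA) = 0.0053/(17.8×12.5) = 2.382×10^-5 K/W
R_outer film = 1/(h_o·A) = 1/(12.4×12.5) = 0.006452 K/W
Sum of known resistances R_other = 0.006483 K/W
Total R = ΔT/Q = 137/840 = 0.1631 K/W
R_perlite board = R_total − R_other = 0.1566 K/W
k = L/(R·A) = 0.12/(0.1566×12.5)

k ≈ 0.0613 W/(m·K)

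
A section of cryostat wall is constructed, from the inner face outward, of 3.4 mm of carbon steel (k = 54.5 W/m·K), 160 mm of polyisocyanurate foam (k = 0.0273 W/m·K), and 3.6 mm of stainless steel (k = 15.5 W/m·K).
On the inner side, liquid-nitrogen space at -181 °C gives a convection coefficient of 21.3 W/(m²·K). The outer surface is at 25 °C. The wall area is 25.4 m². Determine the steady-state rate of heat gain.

Treating each layer as a thermal resistance in series:
R_inner film = 1/(h_i·A) = 1/(21.3×25.4) = 0.001848 K/W
R_carbon steel = L/(kA) = 0.0034/(54.5×25.4) = 2.456×10^-6 K/W
R_polyisocyanurate foam = L/(kA) = 0.16/(0.0273×25.4) = 0.2307 K/W
R_stainless steel = L/(kA) = 0.0036/(15.5×25.4) = 9.144×10^-6 K/W
R_total = 0.2326 K/W
Q = ΔT / R_total = 206 / 0.2326

Q ≈ 886 W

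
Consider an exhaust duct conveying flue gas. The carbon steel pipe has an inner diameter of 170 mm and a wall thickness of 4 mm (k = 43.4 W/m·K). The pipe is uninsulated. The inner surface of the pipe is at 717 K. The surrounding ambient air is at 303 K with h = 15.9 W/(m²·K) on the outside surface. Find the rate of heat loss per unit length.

Radial resistances (cylindrical: R_cond = ln(r_o/r_i)/(2πkL), R_conv = 1/(h·2πrL)):
R_carbon steel pipe wall = ln(89/85)/(2π×43.4×1) = 1.686×10^-4 K/W
R_outer film = 1/(h_o·2πr_oL) = 1/(15.9×2π×0.089×1) = 0.1125 K/W
R_total = 0.1126 K/W
Q = ΔT/R_total = 414/0.1126

q′ ≈ 3680 W/m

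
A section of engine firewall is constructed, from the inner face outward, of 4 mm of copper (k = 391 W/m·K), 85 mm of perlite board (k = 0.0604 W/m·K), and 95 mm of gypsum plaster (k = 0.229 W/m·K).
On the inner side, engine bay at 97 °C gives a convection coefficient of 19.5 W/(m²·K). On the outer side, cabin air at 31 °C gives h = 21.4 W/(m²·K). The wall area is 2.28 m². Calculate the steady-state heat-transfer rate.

Thermal resistances in series:
R_inner film = 1/(h_i·A) = 1/(19.5×2.28) = 0.02249 K/W
R_copper = L/(kA) = 0.004/(391×2.28) = 4.487×10^-6 K/W
R_perlite board = L/(kA) = 0.085/(0.0604×2.28) = 0.6172 K/W
R_gypsum plaster = L/(kA) = 0.095/(0.229×2.28) = 0.182 K/W
R_outer film = 1/(h_o·A) = 1/(21.4×2.28) = 0.0205 K/W
R_total = 0.8422 K/W
Q = ΔT / R_total = 66 / 0.8422

Q ≈ 78.4 W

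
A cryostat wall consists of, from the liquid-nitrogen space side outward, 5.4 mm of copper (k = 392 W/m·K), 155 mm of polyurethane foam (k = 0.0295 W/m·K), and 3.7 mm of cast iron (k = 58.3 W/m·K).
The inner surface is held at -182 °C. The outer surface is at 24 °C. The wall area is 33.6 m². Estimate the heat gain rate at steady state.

Q ≈ 1320 W

Thermal resistances in series:
R_copper = L/(kA) = 0.0054/(392×33.6) = 4.1×10^-7 K/W
R_polyurethane foam = L/(kA) = 0.155/(0.0295×33.6) = 0.1564 K/W
R_cast iron = L/(kA) = 0.0037/(58.3×33.6) = 1.889×10^-6 K/W
R_total = 0.1564 K/W
Q = ΔT / R_total = 206 / 0.1564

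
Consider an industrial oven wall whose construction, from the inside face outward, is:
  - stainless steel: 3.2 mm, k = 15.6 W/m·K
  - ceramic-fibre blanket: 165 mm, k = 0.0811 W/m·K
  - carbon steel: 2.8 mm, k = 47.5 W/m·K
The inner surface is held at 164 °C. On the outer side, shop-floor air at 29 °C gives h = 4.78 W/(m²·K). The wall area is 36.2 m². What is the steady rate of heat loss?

Q ≈ 2180 W

Treating each layer as a thermal resistance in series:
R_stainless steel = L/(kA) = 0.0032/(15.6×36.2) = 5.667×10^-6 K/W
R_ceramic-fibre blanket = L/(kA) = 0.165/(0.0811×36.2) = 0.0562 K/W
R_carbon steel = L/(kA) = 0.0028/(47.5×36.2) = 1.628×10^-6 K/W
R_outer film = 1/(h_o·A) = 1/(4.78×36.2) = 0.005779 K/W
R_total = 0.06199 K/W
Q = ΔT / R_total = 135 / 0.06199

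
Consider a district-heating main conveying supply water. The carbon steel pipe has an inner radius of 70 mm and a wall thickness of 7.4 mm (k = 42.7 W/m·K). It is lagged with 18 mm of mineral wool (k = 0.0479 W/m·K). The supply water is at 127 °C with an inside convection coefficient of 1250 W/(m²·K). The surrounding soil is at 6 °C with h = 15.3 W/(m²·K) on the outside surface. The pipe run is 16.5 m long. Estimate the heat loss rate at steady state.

Q ≈ 2480 W

Treating each annulus and film as a series resistance:
R_inner film = 1/(h_i·2πr₁L) = 1/(1250×2π×0.07×16.5) = 1.102×10^-4 K/W
R_carbon steel pipe wall = ln(77.4/70)/(2π×42.7×16.5) = 2.27×10^-5 K/W
R_mineral wool = ln(95.4/77.4)/(2π×0.0479×16.5) = 0.04211 K/W
R_outer film = 1/(h_o·2πr_oL) = 1/(15.3×2π×0.0954×16.5) = 0.006608 K/W
R_total = 0.04885 K/W
Q = ΔT/R_total = 121/0.04885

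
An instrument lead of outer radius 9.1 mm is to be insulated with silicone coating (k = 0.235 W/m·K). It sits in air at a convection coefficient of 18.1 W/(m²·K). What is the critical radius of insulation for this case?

r_cr ≈ 13 mm

For a cylinder r_cr = k/h = 0.235/18.1
r_cr = 13 mm; since the bare radius (9.1 mm) is below r_cr, adding a thin layer of insulation will *increase* heat loss.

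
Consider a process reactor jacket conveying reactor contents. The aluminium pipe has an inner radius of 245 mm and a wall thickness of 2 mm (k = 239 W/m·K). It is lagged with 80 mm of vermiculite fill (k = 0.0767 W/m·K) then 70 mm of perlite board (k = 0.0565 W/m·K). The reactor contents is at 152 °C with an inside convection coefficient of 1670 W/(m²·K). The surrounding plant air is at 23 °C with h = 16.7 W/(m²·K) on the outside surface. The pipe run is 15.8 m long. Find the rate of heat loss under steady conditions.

Q ≈ 1770 W

Treating each annulus and film as a series resistance:
R_inner film = 1/(h_i·2πr₁L) = 1/(1670×2π×0.245×15.8) = 2.462×10^-5 K/W
R_aluminium pipe wall = ln(247/245)/(2π×239×15.8) = 3.427×10^-7 K/W
R_vermiculite fill = ln(327/247)/(2π×0.0767×15.8) = 0.03685 K/W
R_perlite board = ln(397/327)/(2π×0.0565×15.8) = 0.03458 K/W
R_outer film = 1/(h_o·2πr_oL) = 1/(16.7×2π×0.397×15.8) = 0.001519 K/W
R_total = 0.07298 K/W
Q = ΔT/R_total = 129/0.07298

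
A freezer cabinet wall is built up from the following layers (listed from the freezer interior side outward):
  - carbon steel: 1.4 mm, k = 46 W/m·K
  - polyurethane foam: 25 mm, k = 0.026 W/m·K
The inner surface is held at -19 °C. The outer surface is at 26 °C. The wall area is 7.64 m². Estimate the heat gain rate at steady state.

Treating each layer as a thermal resistance in series:
R_carbon steel = L/(kA) = 0.0014/(46×7.64) = 3.984×10^-6 K/W
R_polyurethane foam = L/(kA) = 0.025/(0.026×7.64) = 0.1259 K/W
R_total = 0.1259 K/W
Q = ΔT / R_total = 45 / 0.1259

Q ≈ 358 W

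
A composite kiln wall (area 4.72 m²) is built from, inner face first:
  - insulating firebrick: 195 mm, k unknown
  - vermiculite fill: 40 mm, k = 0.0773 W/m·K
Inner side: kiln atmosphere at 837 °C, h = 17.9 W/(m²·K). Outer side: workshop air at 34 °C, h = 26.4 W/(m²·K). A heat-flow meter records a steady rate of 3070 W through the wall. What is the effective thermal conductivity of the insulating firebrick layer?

k ≈ 0.313 W/(m·K)

Thermal resistances in series:
R_inner film = 1/(h_i·A) = 1/(17.9×4.72) = 0.01184 K/W
R_vermiculite fill = L/(kA) = 0.04/(0.0773×4.72) = 0.1096 K/W
R_outer film = 1/(h_o·A) = 1/(26.4×4.72) = 0.008025 K/W
Sum of known resistances R_other = 0.1295 K/W
Total R = ΔT/Q = 803/3070 = 0.2616 K/W
R_insulating firebrick = R_total − R_other = 0.1321 K/W
k = L/(R·A) = 0.195/(0.1321×4.72)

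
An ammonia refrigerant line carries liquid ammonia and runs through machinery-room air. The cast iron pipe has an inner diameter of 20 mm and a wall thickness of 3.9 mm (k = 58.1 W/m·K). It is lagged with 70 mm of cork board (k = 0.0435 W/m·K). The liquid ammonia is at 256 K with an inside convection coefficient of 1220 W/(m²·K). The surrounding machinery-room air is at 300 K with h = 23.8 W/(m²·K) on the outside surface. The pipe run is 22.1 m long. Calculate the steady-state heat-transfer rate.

Q ≈ 146 W

Per-layer cylindrical resistances, series-summed:
R_inner film = 1/(h_i·2πr₁L) = 1/(1220×2π×0.01×22.1) = 5.903×10^-4 K/W
R_cast iron pipe wall = ln(13.9/10)/(2π×58.1×22.1) = 4.082×10^-5 K/W
R_cork board = ln(83.9/13.9)/(2π×0.0435×22.1) = 0.2976 K/W
R_outer film = 1/(h_o·2πr_oL) = 1/(23.8×2π×0.0839×22.1) = 0.003607 K/W
R_total = 0.3019 K/W
Q = ΔT/R_total = 44/0.3019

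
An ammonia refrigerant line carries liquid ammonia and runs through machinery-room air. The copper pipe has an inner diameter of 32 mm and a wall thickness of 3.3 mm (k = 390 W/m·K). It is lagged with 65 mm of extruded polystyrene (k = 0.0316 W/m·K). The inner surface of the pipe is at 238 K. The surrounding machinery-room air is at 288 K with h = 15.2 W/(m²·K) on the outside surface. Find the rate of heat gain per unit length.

Cylindrical conduction, so R = ln(r₂/r₁)/(2πkL) per layer, in series:
R_copper pipe wall = ln(19.3/16)/(2π×390×1) = 7.652×10^-5 K/W
R_extruded polystyrene = ln(84.3/19.3)/(2π×0.0316×1) = 7.425 K/W
R_outer film = 1/(h_o·2πr_oL) = 1/(15.2×2π×0.0843×1) = 0.1242 K/W
R_total = 7.55 K/W
Q = ΔT/R_total = 50/7.55

q′ ≈ 6.62 W/m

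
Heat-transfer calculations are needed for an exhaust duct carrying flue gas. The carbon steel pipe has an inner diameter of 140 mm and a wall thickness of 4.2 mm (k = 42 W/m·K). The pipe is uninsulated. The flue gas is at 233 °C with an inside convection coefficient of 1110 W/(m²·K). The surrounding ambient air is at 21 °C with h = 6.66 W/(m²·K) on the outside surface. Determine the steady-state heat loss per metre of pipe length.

Radial resistances (cylindrical: R_cond = ln(r_o/r_i)/(2πkL), R_conv = 1/(h·2πrL)):
R_inner film = 1/(h_i·2πr₁L) = 1/(1110×2π×0.07×1) = 0.002048 K/W
R_carbon steel pipe wall = ln(74.2/70)/(2π×42×1) = 2.208×10^-4 K/W
R_outer film = 1/(h_o·2πr_oL) = 1/(6.66×2π×0.0742×1) = 0.3221 K/W
R_total = 0.3243 K/W
Q = ΔT/R_total = 212/0.3243

q′ ≈ 654 W/m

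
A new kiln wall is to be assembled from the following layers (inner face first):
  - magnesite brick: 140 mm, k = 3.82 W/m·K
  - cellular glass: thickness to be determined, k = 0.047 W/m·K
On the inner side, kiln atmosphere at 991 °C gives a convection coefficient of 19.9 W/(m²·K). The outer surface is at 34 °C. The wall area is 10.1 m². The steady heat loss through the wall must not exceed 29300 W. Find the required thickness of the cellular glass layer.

L ≈ 11.4 mm

Using the resistance-network approach (series):
R_inner film = 1/(h_i·A) = 1/(19.9×10.1) = 0.004975 K/W
R_magnesite brick = L/(kA) = 0.14/(3.82×10.1) = 0.003629 K/W
Sum of the known resistances R_other = 0.008604 K/W
Required total resistance R_tot = ΔT/Q_allow = 957/29300 = 0.03266 K/W
R_cellular glass = R_tot − R_other = 0.02406 K/W
L = R·k·A = 0.02406×0.047×10.1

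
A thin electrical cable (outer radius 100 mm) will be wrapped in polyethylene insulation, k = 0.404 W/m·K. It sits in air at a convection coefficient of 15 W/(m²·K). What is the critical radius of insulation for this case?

For a cylinder r_cr = k/h = 0.404/15
r_cr = 26.9 mm; since the bare radius (100 mm) is above r_cr, any added insulation will reduce heat loss.

r_cr ≈ 26.9 mm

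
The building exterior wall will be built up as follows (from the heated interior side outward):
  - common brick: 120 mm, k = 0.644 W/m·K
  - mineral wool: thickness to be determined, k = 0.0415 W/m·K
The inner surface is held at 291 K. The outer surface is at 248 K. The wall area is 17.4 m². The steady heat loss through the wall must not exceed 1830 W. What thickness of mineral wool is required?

L ≈ 9.23 mm

Model the wall as resistances in series:
R_common brick = L/(kA) = 0.12/(0.644×17.4) = 0.01071 K/W
Sum of the known resistances R_other = 0.01071 K/W
Required total resistance R_tot = ΔT/Q_allow = 43/1830 = 0.0235 K/W
R_mineral wool = R_tot − R_other = 0.01279 K/W
L = R·k·A = 0.01279×0.0415×17.4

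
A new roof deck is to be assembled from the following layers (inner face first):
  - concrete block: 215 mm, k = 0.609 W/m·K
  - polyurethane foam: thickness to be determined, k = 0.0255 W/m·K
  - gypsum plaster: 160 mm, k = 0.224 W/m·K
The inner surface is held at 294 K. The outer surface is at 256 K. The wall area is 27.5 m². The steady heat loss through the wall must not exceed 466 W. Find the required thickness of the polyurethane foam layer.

L ≈ 30 mm

Model the wall as resistances in series:
R_concrete block = L/(kA) = 0.215/(0.609×27.5) = 0.01284 K/W
R_gypsum plaster = L/(kA) = 0.16/(0.224×27.5) = 0.02597 K/W
Sum of the known resistances R_other = 0.03881 K/W
Required total resistance R_tot = ΔT/Q_allow = 38/466 = 0.08155 K/W
R_polyurethane foam = R_tot − R_other = 0.04273 K/W
L = R·k·A = 0.04273×0.0255×27.5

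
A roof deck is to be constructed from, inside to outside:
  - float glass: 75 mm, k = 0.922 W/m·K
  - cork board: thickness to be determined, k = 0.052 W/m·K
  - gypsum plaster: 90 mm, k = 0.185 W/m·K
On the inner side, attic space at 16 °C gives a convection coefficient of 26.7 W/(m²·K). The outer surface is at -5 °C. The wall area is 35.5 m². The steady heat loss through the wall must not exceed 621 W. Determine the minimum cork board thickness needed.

L ≈ 31 mm

Series thermal resistances:
R_inner film = 1/(h_i·A) = 1/(26.7×35.5) = 0.001055 K/W
R_float glass = L/(kA) = 0.075/(0.922×35.5) = 0.002291 K/W
R_gypsum plaster = L/(kA) = 0.09/(0.185×35.5) = 0.0137 K/W
Sum of the known resistances R_other = 0.01705 K/W
Required total resistance R_tot = ΔT/Q_allow = 21/621 = 0.03382 K/W
R_cork board = R_tot − R_other = 0.01677 K/W
L = R·k·A = 0.01677×0.052×35.5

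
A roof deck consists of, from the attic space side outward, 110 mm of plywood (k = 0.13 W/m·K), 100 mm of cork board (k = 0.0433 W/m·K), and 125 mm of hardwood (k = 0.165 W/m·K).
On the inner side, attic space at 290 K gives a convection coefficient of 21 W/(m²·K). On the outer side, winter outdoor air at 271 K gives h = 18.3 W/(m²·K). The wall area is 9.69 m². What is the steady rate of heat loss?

Treating each layer as a thermal resistance in series:
R_inner film = 1/(h_i·A) = 1/(21×9.69) = 0.004914 K/W
R_plywood = L/(kA) = 0.11/(0.13×9.69) = 0.08732 K/W
R_cork board = L/(kA) = 0.1/(0.0433×9.69) = 0.2383 K/W
R_hardwood = L/(kA) = 0.125/(0.165×9.69) = 0.07818 K/W
R_outer film = 1/(h_o·A) = 1/(18.3×9.69) = 0.005639 K/W
R_total = 0.4144 K/W
Q = ΔT / R_total = 19 / 0.4144

Q ≈ 45.9 W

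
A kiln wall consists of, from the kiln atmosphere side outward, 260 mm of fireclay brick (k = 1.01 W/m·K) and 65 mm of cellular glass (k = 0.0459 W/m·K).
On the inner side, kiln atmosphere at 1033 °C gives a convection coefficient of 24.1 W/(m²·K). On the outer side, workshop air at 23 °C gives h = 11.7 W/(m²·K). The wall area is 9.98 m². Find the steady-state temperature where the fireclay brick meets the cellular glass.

Thermal resistances in series:
R_inner film = 1/(h_i·A) = 1/(24.1×9.98) = 0.004158 K/W
R_fireclay brick = L/(kA) = 0.26/(1.01×9.98) = 0.02579 K/W
R_cellular glass = L/(kA) = 0.065/(0.0459×9.98) = 0.1419 K/W
R_outer film = 1/(h_o·A) = 1/(11.7×9.98) = 0.008564 K/W
R_total = 0.1804 K/W;  Q = ΔT/R_total = 1010/0.1804 = 5598 W
T_interface = T_inner − Q·ΣR(inner→interface) = 1033 − 5600×0.02995

T ≈ 865 °C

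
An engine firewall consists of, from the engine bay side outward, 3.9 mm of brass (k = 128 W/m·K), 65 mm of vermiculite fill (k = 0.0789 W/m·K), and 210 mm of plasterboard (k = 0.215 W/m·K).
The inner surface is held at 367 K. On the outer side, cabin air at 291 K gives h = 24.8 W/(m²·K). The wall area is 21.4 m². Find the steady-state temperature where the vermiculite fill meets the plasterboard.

T ≈ 333 K

Thermal resistances in series:
R_brass = L/(kA) = 0.0039/(128×21.4) = 1.424×10^-6 K/W
R_vermiculite fill = L/(kA) = 0.065/(0.0789×21.4) = 0.0385 K/W
R_plasterboard = L/(kA) = 0.21/(0.215×21.4) = 0.04564 K/W
R_outer film = 1/(h_o·A) = 1/(24.8×21.4) = 0.001884 K/W
R_total = 0.08602 K/W;  Q = ΔT/R_total = 76/0.08602 = 883.5 W
T_interface = T_inner − Q·ΣR(inner→interface) = 367 − 883×0.0385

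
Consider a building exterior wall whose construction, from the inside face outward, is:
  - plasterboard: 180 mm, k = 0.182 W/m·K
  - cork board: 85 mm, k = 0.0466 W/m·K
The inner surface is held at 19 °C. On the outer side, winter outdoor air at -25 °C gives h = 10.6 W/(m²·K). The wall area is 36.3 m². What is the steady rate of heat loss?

Q ≈ 549 W

Thermal resistances in series:
R_plasterboard = L/(kA) = 0.18/(0.182×36.3) = 0.02725 K/W
R_cork board = L/(kA) = 0.085/(0.0466×36.3) = 0.05025 K/W
R_outer film = 1/(h_o·A) = 1/(10.6×36.3) = 0.002599 K/W
R_total = 0.08009 K/W
Q = ΔT / R_total = 44 / 0.08009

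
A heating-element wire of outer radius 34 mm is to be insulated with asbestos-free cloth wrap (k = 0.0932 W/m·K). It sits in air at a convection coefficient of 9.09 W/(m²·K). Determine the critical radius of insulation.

r_cr ≈ 10.3 mm

For a cylinder r_cr = k/h = 0.0932/9.09
r_cr = 10.3 mm; since the bare radius (34 mm) is above r_cr, any added insulation will reduce heat loss.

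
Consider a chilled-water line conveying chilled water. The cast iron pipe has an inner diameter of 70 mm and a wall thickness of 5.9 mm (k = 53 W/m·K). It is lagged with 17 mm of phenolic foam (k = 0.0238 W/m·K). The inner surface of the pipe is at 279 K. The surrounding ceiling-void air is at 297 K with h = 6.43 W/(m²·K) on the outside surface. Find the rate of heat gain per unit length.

q′ ≈ 6.54 W/m

For a radial system each layer contributes R = ln(r_out/r_in)/(2πkL); films add R = 1/(hA).
R_cast iron pipe wall = ln(40.9/35)/(2π×53×1) = 4.678×10^-4 K/W
R_phenolic foam = ln(57.9/40.9)/(2π×0.0238×1) = 2.324 K/W
R_outer film = 1/(h_o·2πr_oL) = 1/(6.43×2π×0.0579×1) = 0.4275 K/W
R_total = 2.752 K/W
Q = ΔT/R_total = 18/2.752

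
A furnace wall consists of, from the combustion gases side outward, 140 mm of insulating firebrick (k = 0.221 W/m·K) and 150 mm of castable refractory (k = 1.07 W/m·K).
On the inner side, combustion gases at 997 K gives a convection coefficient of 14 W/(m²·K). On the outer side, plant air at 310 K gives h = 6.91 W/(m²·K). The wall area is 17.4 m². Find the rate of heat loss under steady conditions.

Q ≈ 12100 W

Model the wall as resistances in series:
R_inner film = 1/(h_i·A) = 1/(14×17.4) = 0.004105 K/W
R_insulating firebrick = L/(kA) = 0.14/(0.221×17.4) = 0.03641 K/W
R_castable refractory = L/(kA) = 0.15/(1.07×17.4) = 0.008057 K/W
R_outer film = 1/(h_o·A) = 1/(6.91×17.4) = 0.008317 K/W
R_total = 0.05689 K/W
Q = ΔT / R_total = 687 / 0.05689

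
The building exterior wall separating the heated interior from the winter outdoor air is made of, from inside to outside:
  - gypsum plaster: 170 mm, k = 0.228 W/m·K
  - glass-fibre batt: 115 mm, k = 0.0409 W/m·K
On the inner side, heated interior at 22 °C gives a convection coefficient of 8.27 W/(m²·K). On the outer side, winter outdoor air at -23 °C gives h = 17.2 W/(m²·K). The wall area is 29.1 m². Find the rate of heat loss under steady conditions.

Using the resistance-network approach (series):
R_inner film = 1/(h_i·A) = 1/(8.27×29.1) = 0.004155 K/W
R_gypsum plaster = L/(kA) = 0.17/(0.228×29.1) = 0.02562 K/W
R_glass-fibre batt = L/(kA) = 0.115/(0.0409×29.1) = 0.09662 K/W
R_outer film = 1/(h_o·A) = 1/(17.2×29.1) = 0.001998 K/W
R_total = 0.1284 K/W
Q = ΔT / R_total = 45 / 0.1284

Q ≈ 350 W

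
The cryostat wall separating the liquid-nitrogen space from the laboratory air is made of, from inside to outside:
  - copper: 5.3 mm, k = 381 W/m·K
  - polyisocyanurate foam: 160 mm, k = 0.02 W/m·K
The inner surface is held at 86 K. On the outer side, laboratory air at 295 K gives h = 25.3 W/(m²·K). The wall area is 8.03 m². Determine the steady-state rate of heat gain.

Using the resistance-network approach (series):
R_copper = L/(kA) = 0.0053/(381×8.03) = 1.732×10^-6 K/W
R_polyisocyanurate foam = L/(kA) = 0.16/(0.02×8.03) = 0.9963 K/W
R_outer film = 1/(h_o·A) = 1/(25.3×8.03) = 0.004922 K/W
R_total = 1.001 K/W
Q = ΔT / R_total = 209 / 1.001

Q ≈ 209 W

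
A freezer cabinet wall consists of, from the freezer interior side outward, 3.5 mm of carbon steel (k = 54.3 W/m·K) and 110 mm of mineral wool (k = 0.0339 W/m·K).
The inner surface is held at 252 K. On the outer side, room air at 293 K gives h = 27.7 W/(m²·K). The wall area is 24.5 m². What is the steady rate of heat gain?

Q ≈ 306 W

Model the wall as resistances in series:
R_carbon steel = L/(kA) = 0.0035/(54.3×24.5) = 2.631×10^-6 K/W
R_mineral wool = L/(kA) = 0.11/(0.0339×24.5) = 0.1324 K/W
R_outer film = 1/(h_o·A) = 1/(27.7×24.5) = 0.001474 K/W
R_total = 0.1339 K/W
Q = ΔT / R_total = 41 / 0.1339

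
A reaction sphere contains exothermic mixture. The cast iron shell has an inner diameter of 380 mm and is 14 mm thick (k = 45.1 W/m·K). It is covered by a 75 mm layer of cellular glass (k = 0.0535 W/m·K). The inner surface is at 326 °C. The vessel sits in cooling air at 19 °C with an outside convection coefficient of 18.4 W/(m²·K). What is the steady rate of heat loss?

Each spherical layer contributes R = (1/r_i − 1/r_o)/(4πk):
R_cast iron shell = (1/0.19 − 1/0.204)/(4π×45.1) = 6.373×10^-4 K/W
R_cellular glass = (1/0.204 − 1/0.279)/(4π×0.0535) = 1.96 K/W
R_outer film = 1/(h·4πr_o²) = 1/(18.4×4π×0.279²) = 0.05556 K/W
R_total = 2.016 K/W
Q = ΔT/R_total = 307/2.016

Q ≈ 152 W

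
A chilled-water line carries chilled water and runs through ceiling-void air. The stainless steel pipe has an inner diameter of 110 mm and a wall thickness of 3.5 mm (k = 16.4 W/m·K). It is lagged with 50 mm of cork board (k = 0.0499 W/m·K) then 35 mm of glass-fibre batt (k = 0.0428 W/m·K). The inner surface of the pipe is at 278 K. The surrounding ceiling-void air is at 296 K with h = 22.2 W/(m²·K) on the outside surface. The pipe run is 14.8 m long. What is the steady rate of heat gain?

Q ≈ 87 W

Radial resistances (cylindrical: R_cond = ln(r_o/r_i)/(2πkL), R_conv = 1/(h·2πrL)):
R_stainless steel pipe wall = ln(58.5/55)/(2π×16.4×14.8) = 4.045×10^-5 K/W
R_cork board = ln(108.5/58.5)/(2π×0.0499×14.8) = 0.1331 K/W
R_glass-fibre batt = ln(143.5/108.5)/(2π×0.0428×14.8) = 0.07025 K/W
R_outer film = 1/(h_o·2πr_oL) = 1/(22.2×2π×0.1435×14.8) = 0.003376 K/W
R_total = 0.2068 K/W
Q = ΔT/R_total = 18/0.2068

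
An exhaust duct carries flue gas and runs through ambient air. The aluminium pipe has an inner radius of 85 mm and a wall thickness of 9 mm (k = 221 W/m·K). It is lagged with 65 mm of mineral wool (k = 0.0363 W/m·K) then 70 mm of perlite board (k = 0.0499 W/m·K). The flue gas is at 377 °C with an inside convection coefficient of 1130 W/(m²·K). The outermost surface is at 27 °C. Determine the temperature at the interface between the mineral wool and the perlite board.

T ≈ 144 °C

Cylindrical conduction, so R = ln(r₂/r₁)/(2πkL) per layer, in series:
R_inner film = 1/(h_i·2πr₁L) = 1/(1130×2π×0.085×1) = 0.001657 K/W
R_aluminium pipe wall = ln(94/85)/(2π×221×1) = 7.248×10^-5 K/W
R_mineral wool = ln(159/94)/(2π×0.0363×1) = 2.304 K/W
R_perlite board = ln(229/159)/(2π×0.0499×1) = 1.164 K/W
R_total = 3.47 K/W
Q = ΔT/R_total = 350/3.47
Q = 101 W/m
T_interface = T_inner − Q·ΣR(inner→interface) = 377 − 101×2.306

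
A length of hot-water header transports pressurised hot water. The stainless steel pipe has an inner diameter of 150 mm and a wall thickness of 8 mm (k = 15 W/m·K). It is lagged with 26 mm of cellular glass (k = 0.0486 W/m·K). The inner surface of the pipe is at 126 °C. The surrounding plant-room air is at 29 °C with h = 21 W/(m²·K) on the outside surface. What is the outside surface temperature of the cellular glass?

T ≈ 36 °C

For a radial system each layer contributes R = ln(r_out/r_in)/(2πkL); films add R = 1/(hA).
R_stainless steel pipe wall = ln(83/75)/(2π×15×1) = 0.001075 K/W
R_cellular glass = ln(109/83)/(2π×0.0486×1) = 0.8924 K/W
R_outer film = 1/(h_o·2πr_oL) = 1/(21×2π×0.109×1) = 0.06953 K/W
R_total = 0.963 K/W
Q = ΔT/R_total = 97/0.963
Q = 101 W/m
T_interface = T_inner − Q·ΣR(inner→interface) = 126 − 101×0.8935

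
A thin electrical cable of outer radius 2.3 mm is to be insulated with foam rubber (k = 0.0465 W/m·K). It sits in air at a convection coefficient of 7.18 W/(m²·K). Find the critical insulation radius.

r_cr ≈ 6.48 mm

For a cylinder r_cr = k/h = 0.0465/7.18
r_cr = 6.48 mm; since the bare radius (2.3 mm) is below r_cr, adding a thin layer of insulation will *increase* heat loss.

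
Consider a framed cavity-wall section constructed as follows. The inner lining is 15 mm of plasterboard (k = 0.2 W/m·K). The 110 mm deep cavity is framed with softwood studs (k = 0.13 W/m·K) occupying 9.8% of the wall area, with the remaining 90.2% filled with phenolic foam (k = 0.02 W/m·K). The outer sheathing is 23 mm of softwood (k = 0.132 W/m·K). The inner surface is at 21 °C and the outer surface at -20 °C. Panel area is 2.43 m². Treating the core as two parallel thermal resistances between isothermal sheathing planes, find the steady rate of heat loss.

Q ≈ 26.1 W

Sheathing layers in series; stud and cavity paths in parallel between them.
R_inner = 0.015/(0.2×2.43) = 0.03086 K/W
R_stud  = 0.11/(0.13×0.098×2.43) = 3.553 K/W
R_cav   = 0.11/(0.02×0.902×2.43) = 2.509 K/W
1/R_core = 1/R_stud + 1/R_cav → R_core = 1.471 K/W
R_outer = 0.023/(0.132×2.43) = 0.0717 K/W
R_total = 1.573 K/W
Q = ΔT/R_total = 41/1.573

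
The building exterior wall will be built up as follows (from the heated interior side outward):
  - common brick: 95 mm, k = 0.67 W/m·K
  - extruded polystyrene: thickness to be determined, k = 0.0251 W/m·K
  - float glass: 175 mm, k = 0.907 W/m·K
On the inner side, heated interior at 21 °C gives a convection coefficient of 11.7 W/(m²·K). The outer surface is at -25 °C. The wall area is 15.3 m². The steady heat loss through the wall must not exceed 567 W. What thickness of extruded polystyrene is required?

L ≈ 20.6 mm

Treating each layer as a thermal resistance in series:
R_inner film = 1/(h_i·A) = 1/(11.7×15.3) = 0.005586 K/W
R_common brick = L/(kA) = 0.095/(0.67×15.3) = 0.009267 K/W
R_float glass = L/(kA) = 0.175/(0.907×15.3) = 0.01261 K/W
Sum of the known resistances R_other = 0.02746 K/W
Required total resistance R_tot = ΔT/Q_allow = 46/567 = 0.08113 K/W
R_extruded polystyrene = R_tot − R_other = 0.05366 K/W
L = R·k·A = 0.05366×0.0251×15.3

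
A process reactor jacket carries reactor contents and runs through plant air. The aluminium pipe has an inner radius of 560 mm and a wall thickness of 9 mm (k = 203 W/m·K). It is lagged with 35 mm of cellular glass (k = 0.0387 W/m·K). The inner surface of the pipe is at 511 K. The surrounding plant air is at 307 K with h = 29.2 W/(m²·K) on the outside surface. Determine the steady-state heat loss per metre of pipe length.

For a radial system each layer contributes R = ln(r_out/r_in)/(2πkL); films add R = 1/(hA).
R_aluminium pipe wall = ln(569/560)/(2π×203×1) = 1.25×10^-5 K/W
R_cellular glass = ln(604/569)/(2π×0.0387×1) = 0.2455 K/W
R_outer film = 1/(h_o·2πr_oL) = 1/(29.2×2π×0.604×1) = 0.009024 K/W
R_total = 0.2545 K/W
Q = ΔT/R_total = 204/0.2545

q′ ≈ 801 W/m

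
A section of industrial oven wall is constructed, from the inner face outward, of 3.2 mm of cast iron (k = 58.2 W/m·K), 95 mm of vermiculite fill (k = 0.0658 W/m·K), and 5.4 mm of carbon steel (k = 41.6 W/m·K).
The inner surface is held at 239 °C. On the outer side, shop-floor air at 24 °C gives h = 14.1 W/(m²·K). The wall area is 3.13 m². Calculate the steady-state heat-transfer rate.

Q ≈ 444 W

Thermal resistances in series:
R_cast iron = L/(kA) = 0.0032/(58.2×3.13) = 1.757×10^-5 K/W
R_vermiculite fill = L/(kA) = 0.095/(0.0658×3.13) = 0.4613 K/W
R_carbon steel = L/(kA) = 0.0054/(41.6×3.13) = 4.147×10^-5 K/W
R_outer film = 1/(h_o·A) = 1/(14.1×3.13) = 0.02266 K/W
R_total = 0.484 K/W
Q = ΔT / R_total = 215 / 0.484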